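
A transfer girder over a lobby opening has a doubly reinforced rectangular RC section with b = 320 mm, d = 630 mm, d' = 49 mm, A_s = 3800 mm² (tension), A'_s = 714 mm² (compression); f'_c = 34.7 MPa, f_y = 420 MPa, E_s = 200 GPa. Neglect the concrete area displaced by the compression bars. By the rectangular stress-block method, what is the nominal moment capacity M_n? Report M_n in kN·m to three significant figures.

Assume both tension and compression steel yield.
Net tension couple steel: A_s − A'_s = 3086 mm².
a = (A_s − A'_s) f_y / (0.85 f'_c b) = 1296120/(0.85 × 34.7 × 320) = 137.32 mm.
c = a/β₁ = 137.32/0.802 = 171.22 mm; ε'_s = 0.003(c − d')/c = 0.0021 ≥ f_y/E_s = 0.0021, so compression steel does yield.
M_n = (A_s − A'_s) f_y (d − a/2) + A'_s f_y (d − d') = [1296120 × (630 − 68.66) + 299880 × (630 − 49)] × 10⁻⁶ = 727.56 + 174.23 = 901.79 kN·m.

M_n ≈ 902 kN·m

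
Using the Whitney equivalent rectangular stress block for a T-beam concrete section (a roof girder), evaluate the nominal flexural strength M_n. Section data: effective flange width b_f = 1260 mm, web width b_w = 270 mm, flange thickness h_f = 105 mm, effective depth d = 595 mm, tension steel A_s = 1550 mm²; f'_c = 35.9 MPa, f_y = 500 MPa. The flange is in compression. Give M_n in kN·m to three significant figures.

M_n ≈ 453 kN·m

Tension: T = A_s f_y = 1550 × 500 = 775000 N.
Try a within the flange: a = T/(0.85 f'_c b_f) = 775000/(0.85 × 35.9 × 1260) = 20.16 mm.
Since a = 20.16 ≤ h_f = 105 mm, the stress block lies entirely in the flange; analyse as a rectangular beam of width b_f.
M_n = T(d − a/2) = 775000 × (595 − 10.08) = 453.31 × 10⁶ N·mm.
M_n = 453.31 kN·m.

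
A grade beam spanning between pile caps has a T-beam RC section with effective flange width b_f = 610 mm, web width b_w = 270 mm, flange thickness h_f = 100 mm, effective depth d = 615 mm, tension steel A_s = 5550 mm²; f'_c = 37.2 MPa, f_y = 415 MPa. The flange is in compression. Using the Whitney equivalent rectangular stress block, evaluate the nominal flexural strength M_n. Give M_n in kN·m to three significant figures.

M_n ≈ 1270 kN·m

Tension: T = A_s f_y = 5550 × 415 = 2303250 N.
Try a within the flange: a = T/(0.85 f'_c b_f) = 2303250/(0.85 × 37.2 × 610) = 119.41 mm.
a = 119.41 > h_f = 100 mm: the block extends into the web. Split into flange-overhang and web parts.
C_f = 0.85 f'_c (b_f − b_w) h_f = 0.85 × 37.2 × (610 − 270) × 100 = 1075080 N.
Remaining web compression depth: a_w = (T − C_f)/(0.85 f'_c b_w) = (2303250 − 1075080)/(0.85 × 37.2 × 270) = 143.86 mm.
M_n = C_f(d − h_f/2) + (T − C_f)(d − a_w/2) = 1075080 × (615 − 50) + 1228170 × (615 − 71.93) = 607.42 + 666.98 = 1274.40 × 10⁶ N·mm.
M_n = 1274.40 kN·m.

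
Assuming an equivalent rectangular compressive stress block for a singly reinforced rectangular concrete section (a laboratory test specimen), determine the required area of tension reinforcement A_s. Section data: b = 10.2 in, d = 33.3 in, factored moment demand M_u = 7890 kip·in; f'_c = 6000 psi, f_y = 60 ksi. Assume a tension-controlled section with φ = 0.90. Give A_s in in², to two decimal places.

A_s ≈ 4.78 in²

M_n = M_u/φ = 7890/0.90 = 8766.67 kip·in.
From M_n = 0.85 f'_c a b (d − a/2):
a = d − √(d² − 2M_n/(0.85 f'_c b)) = 33.3 − √(33.3² − 2 × 8766.67/(0.85 × 6 × 10.2)) = 5.518 in.
A_s = 0.85 f'_c a b / f_y = 0.85 × 6 × 5.518 × 10.2 / 60 = 4.784 in².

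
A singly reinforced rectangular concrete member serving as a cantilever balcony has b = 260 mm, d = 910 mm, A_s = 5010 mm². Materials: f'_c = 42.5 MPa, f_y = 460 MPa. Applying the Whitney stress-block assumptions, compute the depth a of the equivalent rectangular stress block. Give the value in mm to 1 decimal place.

a ≈ 245.4 mm

T = A_s f_y = 5010 × 460 = 2304600 N = 2304.6 kN.
Setting C = 0.85 f'_c a b equal to T: a = 2304600/(0.85 × 42.5 × 260) = 245.4 mm.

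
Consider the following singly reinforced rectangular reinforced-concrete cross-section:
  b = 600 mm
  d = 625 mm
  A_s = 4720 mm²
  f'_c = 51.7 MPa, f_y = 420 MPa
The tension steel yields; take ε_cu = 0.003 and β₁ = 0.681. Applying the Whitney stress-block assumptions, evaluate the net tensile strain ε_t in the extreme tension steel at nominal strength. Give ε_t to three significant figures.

a = A_s f_y/(0.85 f'_c b) = 75.18 mm.
β₁ = 0.681, so c = a/β₁ = 75.18/0.681 = 110.40 mm.
From the linear strain diagram with ε_cu = 0.003: ε_t = 0.003 (d − c)/c = 0.003 × (625 − 110.40)/110.40 = 0.0140.
Since ε_t ≥ 0.005, the section is tension-controlled.

ε_t ≈ 0.0140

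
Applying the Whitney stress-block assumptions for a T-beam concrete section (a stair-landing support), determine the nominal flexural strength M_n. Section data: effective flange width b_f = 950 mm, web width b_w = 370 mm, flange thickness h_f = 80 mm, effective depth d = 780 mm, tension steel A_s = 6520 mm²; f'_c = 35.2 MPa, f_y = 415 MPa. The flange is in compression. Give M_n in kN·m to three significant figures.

M_n ≈ 1980 kN·m

Tension: T = A_s f_y = 6520 × 415 = 2705800 N.
Try a within the flange: a = T/(0.85 f'_c b_f) = 2705800/(0.85 × 35.2 × 950) = 95.19 mm.
a = 95.19 > h_f = 80 mm: the block extends into the web. Split into flange-overhang and web parts.
C_f = 0.85 f'_c (b_f − b_w) h_f = 0.85 × 35.2 × (950 − 370) × 80 = 1388288 N.
Remaining web compression depth: a_w = (T − C_f)/(0.85 f'_c b_w) = (2705800 − 1388288)/(0.85 × 35.2 × 370) = 119.01 mm.
M_n = C_f(d − h_f/2) + (T − C_f)(d − a_w/2) = 1388288 × (780 − 40) + 1317512 × (780 − 59.505) = 1027.33 + 949.26 = 1976.59 × 10⁶ N·mm.
M_n = 1976.59 kN·m.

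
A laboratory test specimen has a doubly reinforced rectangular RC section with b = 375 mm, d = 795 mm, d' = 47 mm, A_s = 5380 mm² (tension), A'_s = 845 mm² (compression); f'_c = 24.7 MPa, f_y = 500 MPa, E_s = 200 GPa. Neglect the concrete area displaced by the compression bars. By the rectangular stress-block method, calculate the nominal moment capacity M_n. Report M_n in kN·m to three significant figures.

Assume both tension and compression steel yield.
Net tension couple steel: A_s − A'_s = 4535 mm².
a = (A_s − A'_s) f_y / (0.85 f'_c b) = 2267500/(0.85 × 24.7 × 375) = 288.01 mm.
c = a/β₁ = 288.01/0.85 = 338.84 mm; ε'_s = 0.003(c − d')/c = 0.0026 ≥ f_y/E_s = 0.0025, so compression steel does yield.
M_n = (A_s − A'_s) f_y (d − a/2) + A'_s f_y (d − d') = [2267500 × (795 − 144.005) + 422500 × (795 − 47)] × 10⁻⁶ = 1476.13 + 316.03 = 1792.16 kN·m.

M_n ≈ 1790 kN·m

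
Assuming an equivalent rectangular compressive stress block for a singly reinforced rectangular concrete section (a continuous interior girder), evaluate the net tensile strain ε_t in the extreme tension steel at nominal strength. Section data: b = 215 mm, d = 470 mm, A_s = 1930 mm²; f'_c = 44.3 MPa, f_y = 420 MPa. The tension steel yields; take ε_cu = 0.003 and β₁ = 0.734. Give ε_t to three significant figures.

a = A_s f_y/(0.85 f'_c b) = 100.13 mm.
β₁ = 0.734, so c = a/β₁ = 100.13/0.734 = 136.42 mm.
From the linear strain diagram with ε_cu = 0.003: ε_t = 0.003 (d − c)/c = 0.003 × (470 − 136.42)/136.42 = 0.00734.
Since ε_t ≥ 0.005, the section is tension-controlled.

ε_t ≈ 0.00734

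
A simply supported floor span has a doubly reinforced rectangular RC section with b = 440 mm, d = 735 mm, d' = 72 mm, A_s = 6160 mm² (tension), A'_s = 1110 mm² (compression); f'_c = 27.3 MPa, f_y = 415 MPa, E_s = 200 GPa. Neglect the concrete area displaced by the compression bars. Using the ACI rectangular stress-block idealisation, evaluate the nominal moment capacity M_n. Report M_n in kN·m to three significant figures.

M_n ≈ 1630 kN·m

Assume both tension and compression steel yield.
Net tension couple steel: A_s − A'_s = 5050 mm².
a = (A_s − A'_s) f_y / (0.85 f'_c b) = 2095750/(0.85 × 27.3 × 440) = 205.26 mm.
c = a/β₁ = 205.26/0.85 = 241.48 mm; ε'_s = 0.003(c − d')/c = 0.0021 ≥ f_y/E_s = 0.0021, so compression steel does yield.
M_n = (A_s − A'_s) f_y (d − a/2) + A'_s f_y (d − d') = [2095750 × (735 − 102.63) + 460650 × (735 − 72)] × 10⁻⁶ = 1325.29 + 305.41 = 1630.70 kN·m.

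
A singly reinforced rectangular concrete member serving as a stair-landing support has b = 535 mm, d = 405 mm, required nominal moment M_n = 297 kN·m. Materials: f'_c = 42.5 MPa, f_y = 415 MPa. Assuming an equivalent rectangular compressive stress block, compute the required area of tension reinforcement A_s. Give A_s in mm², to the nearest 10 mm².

With M_n = 0.85 f'_c a b (d − a/2), solve the quadratic for a:
a = d − √(d² − 2M_n/(0.85 f'_c b)) = 405 − √(405² − 2 × 297×10⁶/(0.85 × 42.5 × 535)) = 39.91 mm.
A_s = 0.85 f'_c a b / f_y = 0.85 × 42.5 × 39.91 × 535 / 415 = 1858.6 mm².

A_s ≈ 1860 mm²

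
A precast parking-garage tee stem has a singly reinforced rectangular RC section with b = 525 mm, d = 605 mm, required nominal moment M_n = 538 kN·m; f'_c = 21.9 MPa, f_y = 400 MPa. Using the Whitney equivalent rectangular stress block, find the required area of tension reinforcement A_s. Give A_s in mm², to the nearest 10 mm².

With M_n = 0.85 f'_c a b (d − a/2), solve the quadratic for a:
a = d − √(d² − 2M_n/(0.85 f'_c b)) = 605 − √(605² − 2 × 538×10⁶/(0.85 × 21.9 × 525)) = 99.11 mm.
A_s = 0.85 f'_c a b / f_y = 0.85 × 21.9 × 99.11 × 525 / 400 = 2421.5 mm².

A_s ≈ 2420 mm²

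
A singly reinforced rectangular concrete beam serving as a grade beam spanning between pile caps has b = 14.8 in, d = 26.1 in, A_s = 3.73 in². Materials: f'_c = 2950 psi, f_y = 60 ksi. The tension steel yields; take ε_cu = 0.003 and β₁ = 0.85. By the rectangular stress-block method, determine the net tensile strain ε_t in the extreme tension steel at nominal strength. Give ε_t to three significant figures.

ε_t ≈ 0.00804

a = A_s f_y/(0.85 f'_c b) = 6.031 in.
β₁ = 0.85, so c = a/β₁ = 6.031/0.85 = 7.095 in.
From the linear strain diagram with ε_cu = 0.003: ε_t = 0.003 (d − c)/c = 0.003 × (26.1 − 7.095)/7.095 = 0.00804.
Since ε_t ≥ 0.005, the section is tension-controlled.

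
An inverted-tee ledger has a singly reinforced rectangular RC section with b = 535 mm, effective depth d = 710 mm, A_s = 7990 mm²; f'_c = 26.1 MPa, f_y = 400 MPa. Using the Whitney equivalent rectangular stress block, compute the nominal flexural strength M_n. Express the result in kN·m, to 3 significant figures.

T = A_s f_y = 7990 × 400 = 3196000 N = 3196 kN.
From C = T: a = T/(0.85 f'_c b) = 3196000/(0.85 × 26.1 × 535) = 269.27 mm.
M_n = T(d − a/2) = 3196 kN × (710 − 134.635) mm = 1838.87 kN·m.

M_n ≈ 1840 kN·m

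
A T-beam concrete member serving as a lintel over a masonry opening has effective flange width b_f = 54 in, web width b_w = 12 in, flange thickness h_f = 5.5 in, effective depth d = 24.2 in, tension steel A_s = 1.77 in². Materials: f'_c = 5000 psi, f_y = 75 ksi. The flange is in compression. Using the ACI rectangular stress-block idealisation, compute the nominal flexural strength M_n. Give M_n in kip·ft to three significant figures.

Tension: T = A_s f_y = 1.77 × 75 = 132.75 kips.
Try a within the flange: a = T/(0.85 f'_c b_f) = 132.75/(0.85 × 5 × 54) = 0.578 in.
Since a = 0.578 ≤ h_f = 5.5 in, the stress block lies entirely in the flange; analyse as a rectangular beam of width b_f.
M_n = T(d − a/2) = 132.75 × (24.2 − 0.289) = 3174.2 kip·in.
M_n = 3174.2/12 = 264.52 kip·ft.

M_n ≈ 265 kip·ft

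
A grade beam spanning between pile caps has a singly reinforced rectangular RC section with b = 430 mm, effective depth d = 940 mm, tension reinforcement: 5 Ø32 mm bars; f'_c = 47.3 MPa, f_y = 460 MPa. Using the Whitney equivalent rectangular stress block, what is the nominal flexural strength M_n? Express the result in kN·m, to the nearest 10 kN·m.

M_n ≈ 1640 kN·m

A_s = 5 × 804 = 4020 mm².
T = A_s f_y = 4020 × 460 = 1849200 N = 1849.2 kN.
From C = T: a = T/(0.85 f'_c b) = 1849200/(0.85 × 47.3 × 430) = 106.96 mm.
M_n = T(d − a/2) = 1849.2 kN × (940 − 53.48) mm = 1639.35 kN·m.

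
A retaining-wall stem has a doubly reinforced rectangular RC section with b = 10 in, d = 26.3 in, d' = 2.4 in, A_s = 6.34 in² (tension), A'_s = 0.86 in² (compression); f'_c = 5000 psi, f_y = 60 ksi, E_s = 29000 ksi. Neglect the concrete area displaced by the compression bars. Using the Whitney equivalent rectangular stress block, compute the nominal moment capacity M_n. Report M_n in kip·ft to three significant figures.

M_n ≈ 717 kip·ft

Assume both steels yield.
a = (A_s − A'_s) f_y/(0.85 f'_c b) = (6.34 − 0.86) × 60/(0.85 × 5 × 10) = 7.736 in.
c = a/β₁ = 7.736/0.8 = 9.670 in; ε'_s = 0.003(c − d')/c = 0.0023 ≥ ε_y = 0.0021, so the compression steel yields.
M_n = (A_s − A'_s) f_y (d − a/2) + A'_s f_y (d − d') = 328.8 × (26.3 − 3.868) + 51.6 × (26.3 − 2.4) = 7375.6 + 1233.2 = 8608.8 kip·in = 8608.8/12 = 717.40 kip·ft.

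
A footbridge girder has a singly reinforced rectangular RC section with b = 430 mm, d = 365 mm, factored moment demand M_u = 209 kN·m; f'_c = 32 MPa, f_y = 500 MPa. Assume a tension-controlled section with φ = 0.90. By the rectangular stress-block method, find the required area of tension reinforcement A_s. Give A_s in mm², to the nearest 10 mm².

A_s ≈ 1380 mm²

M_n = M_u/φ = 209/0.90 = 232.222 kN·m.
With M_n = 0.85 f'_c a b (d − a/2), solve the quadratic for a:
a = d − √(d² − 2M_n/(0.85 f'_c b)) = 365 − √(365² − 2 × 232.222×10⁶/(0.85 × 32 × 430)) = 59.20 mm.
A_s = 0.85 f'_c a b / f_y = 0.85 × 32 × 59.20 × 430 / 500 = 1384.8 mm².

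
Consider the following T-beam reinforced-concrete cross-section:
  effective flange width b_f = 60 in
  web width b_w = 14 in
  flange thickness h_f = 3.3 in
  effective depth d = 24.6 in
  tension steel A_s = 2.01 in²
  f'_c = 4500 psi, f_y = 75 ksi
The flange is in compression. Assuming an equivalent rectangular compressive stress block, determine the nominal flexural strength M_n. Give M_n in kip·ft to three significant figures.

M_n ≈ 305 kip·ft

Tension: T = A_s f_y = 2.01 × 75 = 150.75 kips.
Try a within the flange: a = T/(0.85 f'_c b_f) = 150.75/(0.85 × 4.5 × 60) = 0.657 in.
Since a = 0.657 ≤ h_f = 3.3 in, the stress block lies entirely in the flange; analyse as a rectangular beam of width b_f.
M_n = T(d − a/2) = 150.75 × (24.6 − 0.3285) = 3658.9 kip·in.
M_n = 3658.9/12 = 304.91 kip·ft.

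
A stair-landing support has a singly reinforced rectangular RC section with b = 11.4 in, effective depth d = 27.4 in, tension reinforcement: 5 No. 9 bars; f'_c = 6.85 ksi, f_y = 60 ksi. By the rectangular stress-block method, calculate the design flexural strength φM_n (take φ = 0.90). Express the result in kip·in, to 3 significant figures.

A_s = 5 × 1 = 5 in².
T = A_s f_y = 5 × 60 = 300 kips.
a = T/(0.85 f'_c b) = 300/(0.85 × 6.85 × 11.4) = 4.520 in.
M_n = T(d − a/2) = 300 × (27.4 − 2.26) = 7542.0 kip·in.
φM_n = 0.90 × 7542.0 = 6787.8 kip·in.

φM_n ≈ 6790 kip·in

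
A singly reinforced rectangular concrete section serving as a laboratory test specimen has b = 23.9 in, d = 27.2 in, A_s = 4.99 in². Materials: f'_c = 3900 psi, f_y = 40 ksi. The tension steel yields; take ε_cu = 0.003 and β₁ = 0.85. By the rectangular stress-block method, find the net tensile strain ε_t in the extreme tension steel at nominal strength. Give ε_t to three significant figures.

ε_t ≈ 0.0245

a = A_s f_y/(0.85 f'_c b) = 2.519 in.
β₁ = 0.85, so c = a/β₁ = 2.519/0.85 = 2.964 in.
From the linear strain diagram with ε_cu = 0.003: ε_t = 0.003 (d − c)/c = 0.003 × (27.2 − 2.964)/2.964 = 0.0245.
Since ε_t ≥ 0.005, the section is tension-controlled.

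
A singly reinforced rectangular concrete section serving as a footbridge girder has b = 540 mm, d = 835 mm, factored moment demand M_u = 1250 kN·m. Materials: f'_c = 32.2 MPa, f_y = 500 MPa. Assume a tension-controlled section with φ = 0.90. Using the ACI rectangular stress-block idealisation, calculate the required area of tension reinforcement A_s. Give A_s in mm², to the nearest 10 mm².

A_s ≈ 3590 mm²

M_n = M_u/φ = 1250/0.90 = 1388.89 kN·m.
With M_n = 0.85 f'_c a b (d − a/2), solve the quadratic for a:
a = d − √(d² − 2M_n/(0.85 f'_c b)) = 835 − √(835² − 2 × 1388.89×10⁶/(0.85 × 32.2 × 540)) = 121.36 mm.
A_s = 0.85 f'_c a b / f_y = 0.85 × 32.2 × 121.36 × 540 / 500 = 3587.4 mm².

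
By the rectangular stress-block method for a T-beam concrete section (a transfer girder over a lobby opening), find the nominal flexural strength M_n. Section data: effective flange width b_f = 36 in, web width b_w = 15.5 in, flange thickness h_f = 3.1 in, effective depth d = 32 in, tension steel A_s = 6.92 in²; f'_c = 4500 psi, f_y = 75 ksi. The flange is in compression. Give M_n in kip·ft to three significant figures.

Tension: T = A_s f_y = 6.92 × 75 = 519 kips.
Try a within the flange: a = T/(0.85 f'_c b_f) = 519/(0.85 × 4.5 × 36) = 3.769 in.
a = 3.769 > h_f = 3.1 in: the block extends into the web. Split into flange-overhang and web parts.
C_f = 0.85 f'_c (b_f − b_w) h_f = 0.85 × 4.5 × (36 − 15.5) × 3.1 = 243.1 kips.
Remaining web compression depth: a_w = (T − C_f)/(0.85 f'_c b_w) = (519 − 243.1)/(0.85 × 4.5 × 15.5) = 4.654 in.
M_n = C_f(d − h_f/2) + (T − C_f)(d − a_w/2) = 243.1 × (32 − 1.55) + 275.9 × (32 − 2.327) = 7402.4 + 8186.8 = 15589.2 kip·in.
M_n = 15589.2/12 = 1299.10 kip·ft.

M_n ≈ 1300 kip·ft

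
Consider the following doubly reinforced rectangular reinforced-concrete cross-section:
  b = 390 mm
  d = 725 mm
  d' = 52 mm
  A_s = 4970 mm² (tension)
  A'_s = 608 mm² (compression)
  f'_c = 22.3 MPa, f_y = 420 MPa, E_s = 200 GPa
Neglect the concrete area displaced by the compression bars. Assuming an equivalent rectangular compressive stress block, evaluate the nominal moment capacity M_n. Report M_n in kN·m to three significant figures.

M_n ≈ 1270 kN·m

Assume both tension and compression steel yield.
Net tension couple steel: A_s − A'_s = 4362 mm².
a = (A_s − A'_s) f_y / (0.85 f'_c b) = 1832040/(0.85 × 22.3 × 390) = 247.83 mm.
c = a/β₁ = 247.83/0.85 = 291.56 mm; ε'_s = 0.003(c − d')/c = 0.0025 ≥ f_y/E_s = 0.0021, so compression steel does yield.
M_n = (A_s − A'_s) f_y (d − a/2) + A'_s f_y (d − d') = [1832040 × (725 − 123.915) + 255360 × (725 − 52)] × 10⁻⁶ = 1101.21 + 171.86 = 1273.07 kN·m.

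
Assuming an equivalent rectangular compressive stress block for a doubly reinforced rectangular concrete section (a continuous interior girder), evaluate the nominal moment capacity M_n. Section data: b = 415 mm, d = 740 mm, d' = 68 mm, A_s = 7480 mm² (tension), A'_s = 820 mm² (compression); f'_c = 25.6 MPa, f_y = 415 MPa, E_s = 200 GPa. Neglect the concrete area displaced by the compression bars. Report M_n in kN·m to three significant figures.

M_n ≈ 1850 kN·m

Assume both tension and compression steel yield.
Net tension couple steel: A_s − A'_s = 6660 mm².
a = (A_s − A'_s) f_y / (0.85 f'_c b) = 2763900/(0.85 × 25.6 × 415) = 306.07 mm.
c = a/β₁ = 306.07/0.85 = 360.08 mm; ε'_s = 0.003(c − d')/c = 0.0024 ≥ f_y/E_s = 0.0021, so compression steel does yield.
M_n = (A_s − A'_s) f_y (d − a/2) + A'_s f_y (d − d') = [2763900 × (740 − 153.035) + 340300 × (740 − 68)] × 10⁻⁶ = 1622.31 + 228.68 = 1850.99 kN·m.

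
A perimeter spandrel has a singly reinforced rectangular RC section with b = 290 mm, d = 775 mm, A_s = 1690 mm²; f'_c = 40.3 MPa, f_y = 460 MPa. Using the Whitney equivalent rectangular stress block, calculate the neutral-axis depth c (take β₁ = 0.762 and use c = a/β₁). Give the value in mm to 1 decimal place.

c ≈ 102.7 mm

T = A_s f_y = 1690 × 460 = 777400 N = 777.4 kN.
Setting C = 0.85 f'_c a b equal to T: a = 777400/(0.85 × 40.3 × 290) = 78.257 mm.
With β₁ = 0.762, c = a/β₁ = 78.257/0.762 = 102.7 mm.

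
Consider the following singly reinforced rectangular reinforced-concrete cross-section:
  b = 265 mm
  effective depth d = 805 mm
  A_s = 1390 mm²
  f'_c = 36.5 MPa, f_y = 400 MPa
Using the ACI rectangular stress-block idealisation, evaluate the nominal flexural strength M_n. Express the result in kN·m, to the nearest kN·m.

M_n ≈ 429 kN·m

T = A_s f_y = 1390 × 400 = 556000 N = 556 kN.
From C = T: a = T/(0.85 f'_c b) = 556000/(0.85 × 36.5 × 265) = 67.63 mm.
M_n = T(d − a/2) = 556 kN × (805 − 33.815) mm = 428.78 kN·m.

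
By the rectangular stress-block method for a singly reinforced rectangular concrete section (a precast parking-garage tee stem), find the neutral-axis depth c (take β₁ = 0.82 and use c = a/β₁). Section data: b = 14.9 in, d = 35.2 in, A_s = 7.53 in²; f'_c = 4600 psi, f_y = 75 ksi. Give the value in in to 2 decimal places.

T = A_s f_y = 7.53 × 75 = 564.75 kips.
a = T/(0.85 f'_c b) = 564.75/(0.85 × 4.6 × 14.9) = 9.6938 in.
With β₁ = 0.82, c = a/β₁ = 9.6938/0.82 = 11.82 in.

c ≈ 11.82 in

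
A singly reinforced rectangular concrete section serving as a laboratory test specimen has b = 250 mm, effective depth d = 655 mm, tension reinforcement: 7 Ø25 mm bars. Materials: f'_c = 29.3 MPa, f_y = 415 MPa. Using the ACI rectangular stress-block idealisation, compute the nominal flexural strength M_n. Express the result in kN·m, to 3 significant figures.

M_n ≈ 771 kN·m

A_s = 7 × 491 = 3437 mm².
T = A_s f_y = 3437 × 415 = 1426355 N = 1426.355 kN.
From C = T: a = T/(0.85 f'_c b) = 1426355/(0.85 × 29.3 × 250) = 229.09 mm.
M_n = T(d − a/2) = 1426.355 kN × (655 − 114.545) mm = 770.88 kN·m.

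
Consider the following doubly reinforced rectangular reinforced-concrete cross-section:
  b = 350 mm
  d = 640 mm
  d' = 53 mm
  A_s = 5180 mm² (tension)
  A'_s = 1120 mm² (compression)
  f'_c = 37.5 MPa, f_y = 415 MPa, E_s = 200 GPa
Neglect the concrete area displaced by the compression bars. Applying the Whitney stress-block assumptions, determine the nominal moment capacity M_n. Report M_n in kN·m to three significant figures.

Assume both tension and compression steel yield.
Net tension couple steel: A_s − A'_s = 4060 mm².
a = (A_s − A'_s) f_y / (0.85 f'_c b) = 1684900/(0.85 × 37.5 × 350) = 151.03 mm.
c = a/β₁ = 151.03/0.782 = 193.13 mm; ε'_s = 0.003(c − d')/c = 0.0022 ≥ f_y/E_s = 0.0021, so compression steel does yield.
M_n = (A_s − A'_s) f_y (d − a/2) + A'_s f_y (d − d') = [1684900 × (640 − 75.515) + 464800 × (640 − 53)] × 10⁻⁶ = 951.10 + 272.84 = 1223.94 kN·m.

M_n ≈ 1220 kN·m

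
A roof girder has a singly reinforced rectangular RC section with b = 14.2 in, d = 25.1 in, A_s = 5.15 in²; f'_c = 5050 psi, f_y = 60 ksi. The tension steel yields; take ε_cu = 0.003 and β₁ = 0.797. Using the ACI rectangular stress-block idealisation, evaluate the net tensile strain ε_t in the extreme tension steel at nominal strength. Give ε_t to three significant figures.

ε_t ≈ 0.00884

a = A_s f_y/(0.85 f'_c b) = 5.069 in.
β₁ = 0.797, so c = a/β₁ = 5.069/0.797 = 6.360 in.
From the linear strain diagram with ε_cu = 0.003: ε_t = 0.003 (d − c)/c = 0.003 × (25.1 − 6.360)/6.360 = 0.00884.
Since ε_t ≥ 0.005, the section is tension-controlled.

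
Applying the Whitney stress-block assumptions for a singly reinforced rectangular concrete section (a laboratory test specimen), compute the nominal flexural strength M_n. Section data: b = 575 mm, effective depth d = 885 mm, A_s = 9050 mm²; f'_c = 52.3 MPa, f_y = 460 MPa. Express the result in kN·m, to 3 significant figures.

M_n ≈ 3350 kN·m

T = A_s f_y = 9050 × 460 = 4163000 N = 4163 kN.
From C = T: a = T/(0.85 f'_c b) = 4163000/(0.85 × 52.3 × 575) = 162.86 mm.
M_n = T(d − a/2) = 4163 kN × (885 − 81.43) mm = 3345.26 kN·m.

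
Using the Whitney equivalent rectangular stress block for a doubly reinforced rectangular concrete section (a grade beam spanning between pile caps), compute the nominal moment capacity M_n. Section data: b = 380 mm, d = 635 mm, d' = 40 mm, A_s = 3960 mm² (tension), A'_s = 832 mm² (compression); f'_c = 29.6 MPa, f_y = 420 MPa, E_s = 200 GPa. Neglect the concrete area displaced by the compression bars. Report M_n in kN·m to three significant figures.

M_n ≈ 952 kN·m

Assume both tension and compression steel yield.
Net tension couple steel: A_s − A'_s = 3128 mm².
a = (A_s − A'_s) f_y / (0.85 f'_c b) = 1313760/(0.85 × 29.6 × 380) = 137.41 mm.
c = a/β₁ = 137.41/0.839 = 163.78 mm; ε'_s = 0.003(c − d')/c = 0.0023 ≥ f_y/E_s = 0.0021, so compression steel does yield.
M_n = (A_s − A'_s) f_y (d − a/2) + A'_s f_y (d − d') = [1313760 × (635 − 68.705) + 349440 × (635 − 40)] × 10⁻⁶ = 743.98 + 207.92 = 951.90 kN·m.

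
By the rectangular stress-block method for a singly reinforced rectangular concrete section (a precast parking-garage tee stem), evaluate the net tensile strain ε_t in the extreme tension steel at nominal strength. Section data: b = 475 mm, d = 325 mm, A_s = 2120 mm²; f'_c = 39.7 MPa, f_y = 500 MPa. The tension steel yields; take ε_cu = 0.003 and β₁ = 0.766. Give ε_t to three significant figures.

a = A_s f_y/(0.85 f'_c b) = 66.13 mm.
β₁ = 0.766, so c = a/β₁ = 66.13/0.766 = 86.33 mm.
From the linear strain diagram with ε_cu = 0.003: ε_t = 0.003 (d − c)/c = 0.003 × (325 − 86.33)/86.33 = 0.00829.
Since ε_t ≥ 0.005, the section is tension-controlled.

ε_t ≈ 0.00829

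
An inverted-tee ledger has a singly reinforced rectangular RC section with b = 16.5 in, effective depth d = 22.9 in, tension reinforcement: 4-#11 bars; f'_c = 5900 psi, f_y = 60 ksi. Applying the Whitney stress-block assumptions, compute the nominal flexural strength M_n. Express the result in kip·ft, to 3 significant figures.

M_n ≈ 644 kip·ft

A_s = 4 × 1.56 = 6.24 in².
T = A_s f_y = 6.24 × 60 = 374.4 kips.
a = T/(0.85 f'_c b) = 374.4/(0.85 × 5.9 × 16.5) = 4.525 in.
M_n = T(d − a/2) = 374.4 × (22.9 − 2.2625) = 7726.7 kip·in = 7726.7/12 = 643.89 kip·ft.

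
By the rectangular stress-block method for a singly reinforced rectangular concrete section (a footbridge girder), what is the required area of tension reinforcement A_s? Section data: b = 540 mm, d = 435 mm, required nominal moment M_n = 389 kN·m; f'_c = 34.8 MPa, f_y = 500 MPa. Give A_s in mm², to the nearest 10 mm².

A_s ≈ 1920 mm²

With M_n = 0.85 f'_c a b (d − a/2), solve the quadratic for a:
a = d − √(d² − 2M_n/(0.85 f'_c b)) = 435 − √(435² − 2 × 389×10⁶/(0.85 × 34.8 × 540)) = 60.14 mm.
A_s = 0.85 f'_c a b / f_y = 0.85 × 34.8 × 60.14 × 540 / 500 = 1921.3 mm².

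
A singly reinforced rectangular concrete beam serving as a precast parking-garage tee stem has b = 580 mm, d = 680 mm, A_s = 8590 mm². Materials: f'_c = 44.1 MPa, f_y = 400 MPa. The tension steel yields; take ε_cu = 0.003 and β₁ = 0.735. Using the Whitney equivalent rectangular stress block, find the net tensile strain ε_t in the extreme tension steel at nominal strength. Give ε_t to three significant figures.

a = A_s f_y/(0.85 f'_c b) = 158.04 mm.
β₁ = 0.735, so c = a/β₁ = 158.04/0.735 = 215.02 mm.
From the linear strain diagram with ε_cu = 0.003: ε_t = 0.003 (d − c)/c = 0.003 × (680 − 215.02)/215.02 = 0.00649.
Since ε_t ≥ 0.005, the section is tension-controlled.

ε_t ≈ 0.00649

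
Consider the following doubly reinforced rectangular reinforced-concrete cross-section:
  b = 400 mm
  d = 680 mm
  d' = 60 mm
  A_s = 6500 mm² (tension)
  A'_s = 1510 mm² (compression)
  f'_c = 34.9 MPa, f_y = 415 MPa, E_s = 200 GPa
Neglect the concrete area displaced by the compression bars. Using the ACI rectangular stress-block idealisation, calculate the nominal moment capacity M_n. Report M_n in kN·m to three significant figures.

M_n ≈ 1620 kN·m

Assume both tension and compression steel yield.
Net tension couple steel: A_s − A'_s = 4990 mm².
a = (A_s − A'_s) f_y / (0.85 f'_c b) = 2070850/(0.85 × 34.9 × 400) = 174.52 mm.
c = a/β₁ = 174.52/0.801 = 217.88 mm; ε'_s = 0.003(c − d')/c = 0.0022 ≥ f_y/E_s = 0.0021, so compression steel does yield.
M_n = (A_s − A'_s) f_y (d − a/2) + A'_s f_y (d − d') = [2070850 × (680 − 87.26) + 626650 × (680 − 60)] × 10⁻⁶ = 1227.48 + 388.52 = 1616.00 kN·m.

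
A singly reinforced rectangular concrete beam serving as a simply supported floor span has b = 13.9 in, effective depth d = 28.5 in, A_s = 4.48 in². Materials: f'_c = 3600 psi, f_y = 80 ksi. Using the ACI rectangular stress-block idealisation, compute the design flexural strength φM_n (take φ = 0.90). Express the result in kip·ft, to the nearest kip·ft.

T = A_s f_y = 4.48 × 80 = 358.4 kips.
a = T/(0.85 f'_c b) = 358.4/(0.85 × 3.6 × 13.9) = 8.426 in.
M_n = T(d − a/2) = 358.4 × (28.5 − 4.213) = 8704.5 kip·in = 8704.5/12 = 725.38 kip·ft.
φM_n = 0.90 × 725.38 = 652.84 kip·ft.

φM_n ≈ 653 kip·ft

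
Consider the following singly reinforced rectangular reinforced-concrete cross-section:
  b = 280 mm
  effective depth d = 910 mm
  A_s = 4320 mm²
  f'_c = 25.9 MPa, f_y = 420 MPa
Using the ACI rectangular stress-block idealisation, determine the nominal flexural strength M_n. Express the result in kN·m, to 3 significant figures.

T = A_s f_y = 4320 × 420 = 1814400 N = 1814.4 kN.
From C = T: a = T/(0.85 f'_c b) = 1814400/(0.85 × 25.9 × 280) = 294.34 mm.
M_n = T(d − a/2) = 1814.4 kN × (910 − 147.17) mm = 1384.08 kN·m.

M_n ≈ 1380 kN·m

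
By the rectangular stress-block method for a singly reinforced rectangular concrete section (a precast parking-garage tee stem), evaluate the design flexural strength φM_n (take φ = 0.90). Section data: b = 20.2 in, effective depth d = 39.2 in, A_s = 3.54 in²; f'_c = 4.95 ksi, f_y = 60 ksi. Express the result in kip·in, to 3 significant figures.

T = A_s f_y = 3.54 × 60 = 212.4 kips.
a = T/(0.85 f'_c b) = 212.4/(0.85 × 4.95 × 20.2) = 2.499 in.
M_n = T(d − a/2) = 212.4 × (39.2 − 1.2495) = 8060.7 kip·in.
φM_n = 0.90 × 8060.7 = 7254.6 kip·in.

φM_n ≈ 7250 kip·in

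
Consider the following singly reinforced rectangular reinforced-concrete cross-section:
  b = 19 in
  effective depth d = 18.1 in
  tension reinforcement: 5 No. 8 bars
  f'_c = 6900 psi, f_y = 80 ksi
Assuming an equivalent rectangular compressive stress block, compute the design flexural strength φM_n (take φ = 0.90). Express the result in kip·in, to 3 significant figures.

A_s = 5 × 0.79 = 3.95 in².
T = A_s f_y = 3.95 × 80 = 316 kips.
a = T/(0.85 f'_c b) = 316/(0.85 × 6.9 × 19) = 2.836 in.
M_n = T(d − a/2) = 316 × (18.1 − 1.418) = 5271.5 kip·in.
φM_n = 0.90 × 5271.5 = 4744.4 kip·in.

φM_n ≈ 4740 kip·in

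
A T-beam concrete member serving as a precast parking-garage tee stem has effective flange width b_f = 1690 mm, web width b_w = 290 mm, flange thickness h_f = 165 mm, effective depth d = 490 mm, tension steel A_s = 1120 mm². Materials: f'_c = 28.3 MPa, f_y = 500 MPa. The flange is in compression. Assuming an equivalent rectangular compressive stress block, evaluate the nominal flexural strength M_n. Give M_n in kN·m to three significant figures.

M_n ≈ 271 kN·m

Tension: T = A_s f_y = 1120 × 500 = 560000 N.
Try a within the flange: a = T/(0.85 f'_c b_f) = 560000/(0.85 × 28.3 × 1690) = 13.78 mm.
Since a = 13.78 ≤ h_f = 165 mm, the stress block lies entirely in the flange; analyse as a rectangular beam of width b_f.
M_n = T(d − a/2) = 560000 × (490 − 6.89) = 270.54 × 10⁶ N·mm.
M_n = 270.54 kN·m.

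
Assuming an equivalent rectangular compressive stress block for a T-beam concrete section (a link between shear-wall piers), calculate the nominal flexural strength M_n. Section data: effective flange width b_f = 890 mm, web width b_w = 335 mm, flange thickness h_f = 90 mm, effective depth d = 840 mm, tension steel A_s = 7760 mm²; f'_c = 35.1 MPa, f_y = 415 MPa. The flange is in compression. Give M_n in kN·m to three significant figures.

M_n ≈ 2490 kN·m

Tension: T = A_s f_y = 7760 × 415 = 3220400 N.
Try a within the flange: a = T/(0.85 f'_c b_f) = 3220400/(0.85 × 35.1 × 890) = 121.28 mm.
a = 121.28 > h_f = 90 mm: the block extends into the web. Split into flange-overhang and web parts.
C_f = 0.85 f'_c (b_f − b_w) h_f = 0.85 × 35.1 × (890 − 335) × 90 = 1490258 N.
Remaining web compression depth: a_w = (T − C_f)/(0.85 f'_c b_w) = (3220400 − 1490258)/(0.85 × 35.1 × 335) = 173.11 mm.
M_n = C_f(d − h_f/2) + (T − C_f)(d − a_w/2) = 1490258 × (840 − 45) + 1730142 × (840 − 86.555) = 1184.76 + 1303.57 = 2488.33 × 10⁶ N·mm.
M_n = 2488.33 kN·m.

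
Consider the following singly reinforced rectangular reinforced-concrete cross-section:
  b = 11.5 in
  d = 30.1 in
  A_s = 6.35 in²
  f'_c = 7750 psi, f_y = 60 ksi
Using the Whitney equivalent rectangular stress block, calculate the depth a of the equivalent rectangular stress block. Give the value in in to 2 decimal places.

T = A_s f_y = 6.35 × 60 = 381 kips.
a = T/(0.85 f'_c b) = 381/(0.85 × 7.75 × 11.5) = 5.03 in.

a ≈ 5.03 in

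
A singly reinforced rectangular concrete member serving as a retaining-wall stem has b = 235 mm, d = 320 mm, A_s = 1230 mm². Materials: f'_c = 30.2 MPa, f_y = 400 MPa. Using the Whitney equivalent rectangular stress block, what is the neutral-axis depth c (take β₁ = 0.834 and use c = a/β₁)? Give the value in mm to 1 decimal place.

T = A_s f_y = 1230 × 400 = 492000 N = 492 kN.
Setting C = 0.85 f'_c a b equal to T: a = 492000/(0.85 × 30.2 × 235) = 81.559 mm.
With β₁ = 0.834, c = a/β₁ = 81.559/0.834 = 97.8 mm.

c ≈ 97.8 mm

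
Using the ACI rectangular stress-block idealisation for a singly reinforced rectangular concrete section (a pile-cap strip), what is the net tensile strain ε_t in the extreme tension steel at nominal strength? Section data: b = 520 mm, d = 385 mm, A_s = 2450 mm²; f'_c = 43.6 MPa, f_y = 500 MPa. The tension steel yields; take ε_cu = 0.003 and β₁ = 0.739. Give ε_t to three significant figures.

a = A_s f_y/(0.85 f'_c b) = 63.57 mm.
β₁ = 0.739, so c = a/β₁ = 63.57/0.739 = 86.02 mm.
From the linear strain diagram with ε_cu = 0.003: ε_t = 0.003 (d − c)/c = 0.003 × (385 − 86.02)/86.02 = 0.0104.
Since ε_t ≥ 0.005, the section is tension-controlled.

ε_t ≈ 0.0104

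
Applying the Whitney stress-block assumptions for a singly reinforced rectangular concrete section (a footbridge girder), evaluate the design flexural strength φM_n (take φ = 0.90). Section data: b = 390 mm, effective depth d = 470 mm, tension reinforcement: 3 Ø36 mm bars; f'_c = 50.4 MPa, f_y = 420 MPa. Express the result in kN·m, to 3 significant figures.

φM_n ≈ 498 kN·m

A_s = 3 × 1018 = 3054 mm².
T = A_s f_y = 3054 × 420 = 1282680 N = 1282.68 kN.
From C = T: a = T/(0.85 f'_c b) = 1282680/(0.85 × 50.4 × 390) = 76.77 mm.
M_n = T(d − a/2) = 1282.68 kN × (470 − 38.385) mm = 553.62 kN·m.
φM_n = 0.90 × 553.62 = 498.26 kN·m.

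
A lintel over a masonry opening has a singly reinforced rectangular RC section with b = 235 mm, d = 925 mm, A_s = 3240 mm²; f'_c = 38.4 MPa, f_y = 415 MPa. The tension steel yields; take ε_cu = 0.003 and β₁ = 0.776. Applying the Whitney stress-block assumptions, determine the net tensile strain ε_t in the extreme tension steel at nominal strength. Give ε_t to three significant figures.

a = A_s f_y/(0.85 f'_c b) = 175.30 mm.
β₁ = 0.776, so c = a/β₁ = 175.30/0.776 = 225.90 mm.
From the linear strain diagram with ε_cu = 0.003: ε_t = 0.003 (d − c)/c = 0.003 × (925 − 225.90)/225.90 = 0.00928.
Since ε_t ≥ 0.005, the section is tension-controlled.

ε_t ≈ 0.00928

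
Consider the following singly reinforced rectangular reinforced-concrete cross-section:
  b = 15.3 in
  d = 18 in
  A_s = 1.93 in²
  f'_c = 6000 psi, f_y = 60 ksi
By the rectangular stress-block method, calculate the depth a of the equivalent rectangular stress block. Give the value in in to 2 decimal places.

T = A_s f_y = 1.93 × 60 = 115.8 kips.
a = T/(0.85 f'_c b) = 115.8/(0.85 × 6 × 15.3) = 1.48 in.

a ≈ 1.48 in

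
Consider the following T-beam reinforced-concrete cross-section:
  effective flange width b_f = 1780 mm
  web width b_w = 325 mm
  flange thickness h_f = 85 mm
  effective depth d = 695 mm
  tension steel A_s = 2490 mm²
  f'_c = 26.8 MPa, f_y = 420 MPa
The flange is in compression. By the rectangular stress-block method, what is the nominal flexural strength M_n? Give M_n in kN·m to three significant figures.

Tension: T = A_s f_y = 2490 × 420 = 1045800 N.
Try a within the flange: a = T/(0.85 f'_c b_f) = 1045800/(0.85 × 26.8 × 1780) = 25.79 mm.
Since a = 25.79 ≤ h_f = 85 mm, the stress block lies entirely in the flange; analyse as a rectangular beam of width b_f.
M_n = T(d − a/2) = 1045800 × (695 − 12.895) = 713.35 × 10⁶ N·mm.
M_n = 713.35 kN·m.

M_n ≈ 713 kN·m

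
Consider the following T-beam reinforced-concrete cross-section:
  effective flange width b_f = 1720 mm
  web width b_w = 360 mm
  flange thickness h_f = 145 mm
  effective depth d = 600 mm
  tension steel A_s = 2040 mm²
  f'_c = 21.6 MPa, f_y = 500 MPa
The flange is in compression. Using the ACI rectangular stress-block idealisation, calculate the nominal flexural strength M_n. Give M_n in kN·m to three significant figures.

Tension: T = A_s f_y = 2040 × 500 = 1020000 N.
Try a within the flange: a = T/(0.85 f'_c b_f) = 1020000/(0.85 × 21.6 × 1720) = 32.30 mm.
Since a = 32.30 ≤ h_f = 145 mm, the stress block lies entirely in the flange; analyse as a rectangular beam of width b_f.
M_n = T(d − a/2) = 1020000 × (600 − 16.15) = 595.53 × 10⁶ N·mm.
M_n = 595.53 kN·m.

M_n ≈ 596 kN·m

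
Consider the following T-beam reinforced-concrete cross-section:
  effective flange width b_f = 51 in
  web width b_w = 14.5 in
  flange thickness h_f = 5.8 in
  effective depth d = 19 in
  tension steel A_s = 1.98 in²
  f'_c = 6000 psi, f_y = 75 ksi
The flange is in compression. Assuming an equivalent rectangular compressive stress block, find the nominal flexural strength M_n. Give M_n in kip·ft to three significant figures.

Tension: T = A_s f_y = 1.98 × 75 = 148.5 kips.
Try a within the flange: a = T/(0.85 f'_c b_f) = 148.5/(0.85 × 6 × 51) = 0.571 in.
Since a = 0.571 ≤ h_f = 5.8 in, the stress block lies entirely in the flange; analyse as a rectangular beam of width b_f.
M_n = T(d − a/2) = 148.5 × (19 − 0.2855) = 2779.1 kip·in.
M_n = 2779.1/12 = 231.59 kip·ft.

M_n ≈ 232 kip·ft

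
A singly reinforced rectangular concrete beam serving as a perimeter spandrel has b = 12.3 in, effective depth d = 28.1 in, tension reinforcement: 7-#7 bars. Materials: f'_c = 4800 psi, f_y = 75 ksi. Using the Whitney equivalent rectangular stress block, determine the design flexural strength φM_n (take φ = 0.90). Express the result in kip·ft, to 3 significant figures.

φM_n ≈ 590 kip·ft

A_s = 7 × 0.6 = 4.2 in².
T = A_s f_y = 4.2 × 75 = 315 kips.
a = T/(0.85 f'_c b) = 315/(0.85 × 4.8 × 12.3) = 6.277 in.
M_n = T(d − a/2) = 315 × (28.1 − 3.1385) = 7862.9 kip·in = 7862.9/12 = 655.24 kip·ft.
φM_n = 0.90 × 655.24 = 589.72 kip·ft.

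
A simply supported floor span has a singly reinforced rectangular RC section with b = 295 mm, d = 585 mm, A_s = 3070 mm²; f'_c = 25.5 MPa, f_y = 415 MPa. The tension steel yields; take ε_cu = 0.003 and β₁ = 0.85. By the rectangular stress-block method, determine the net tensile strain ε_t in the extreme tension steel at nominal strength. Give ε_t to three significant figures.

ε_t ≈ 0.00449

a = A_s f_y/(0.85 f'_c b) = 199.25 mm.
β₁ = 0.85, so c = a/β₁ = 199.25/0.85 = 234.41 mm.
From the linear strain diagram with ε_cu = 0.003: ε_t = 0.003 (d − c)/c = 0.003 × (585 − 234.41)/234.41 = 0.00449.
ε_t is between 0.004 and 0.005 — transition zone.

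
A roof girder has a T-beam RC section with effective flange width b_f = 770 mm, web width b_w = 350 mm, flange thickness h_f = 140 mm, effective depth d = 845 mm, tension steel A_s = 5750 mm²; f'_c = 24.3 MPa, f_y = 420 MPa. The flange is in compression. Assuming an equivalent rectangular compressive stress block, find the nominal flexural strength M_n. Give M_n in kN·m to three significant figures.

M_n ≈ 1860 kN·m

Tension: T = A_s f_y = 5750 × 420 = 2415000 N.
Try a within the flange: a = T/(0.85 f'_c b_f) = 2415000/(0.85 × 24.3 × 770) = 151.85 mm.
a = 151.85 > h_f = 140 mm: the block extends into the web. Split into flange-overhang and web parts.
C_f = 0.85 f'_c (b_f − b_w) h_f = 0.85 × 24.3 × (770 − 350) × 140 = 1214514 N.
Remaining web compression depth: a_w = (T − C_f)/(0.85 f'_c b_w) = (2415000 − 1214514)/(0.85 × 24.3 × 350) = 166.06 mm.
M_n = C_f(d − h_f/2) + (T − C_f)(d − a_w/2) = 1214514 × (845 − 70) + 1200486 × (845 − 83.03) = 941.25 + 914.73 = 1855.98 × 10⁶ N·mm.
M_n = 1855.98 kN·m.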